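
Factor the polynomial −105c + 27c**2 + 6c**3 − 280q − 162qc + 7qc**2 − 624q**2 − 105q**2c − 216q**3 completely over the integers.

−(9q − 2c + 5)(8q + 3c)(3q + c + 7)

Group: 9q(−24q**2 − 17qc − 56q − 3c**2 − 21c) + (−2c + 5)(−24q**2 − 17qc − 56q − 3c**2 − 21c); both groups contain (−24q**2 − 17qc − 56q − 3c**2 − 21c), so (9q − 2c + 5) is a factor with cofactor −24q**2 − 17qc − 56q − 3c**2 − 21c.
The cofactor groups again: −24q**2 − 17qc − 56q − 3c**2 − 21c = −8q(3q + c + 7) − 3c(3q + c + 7); both groups contain (3q + c + 7), giving −(8q + 3c)(3q + c + 7).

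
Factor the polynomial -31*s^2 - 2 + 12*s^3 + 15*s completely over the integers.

(3*s - 1)*(4*s - 1)*(s - 2)

By the rational root theorem, s = 1/3 is a root, so (3*s - 1) divides it; the quotient is 4*s^2 - 9*s + 2.
The remaining quadratic factors as (4*s - 1)(s - 2).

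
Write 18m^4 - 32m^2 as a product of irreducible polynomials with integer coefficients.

Pull out the common factor 2m^2; 9m^2 - 16 is a difference of squares.

2m^2(3m + 4)(3m - 4)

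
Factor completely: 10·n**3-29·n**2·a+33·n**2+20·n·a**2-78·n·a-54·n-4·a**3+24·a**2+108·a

(5·n-2·a-6)·(n-2·a)·(2·n-a+9)

Group: n·(10·n**2-9·n·a+33·n+2·a**2-12·a-54) - 2·a·(10·n**2-9·n·a+33·n+2·a**2-12·a-54); both groups contain (10·n**2-9·n·a+33·n+2·a**2-12·a-54), so (n-2·a) is a factor with cofactor 10·n**2-9·n·a+33·n+2·a**2-12·a-54.
The cofactor groups again: 10·n**2-9·n·a+33·n+2·a**2-12·a-54 = 5·n·(2·n-a+9) + (-2·a-6)·(2·n-a+9); both groups contain (2·n-a+9), giving (5·n-2·a-6)·(2·n-a+9).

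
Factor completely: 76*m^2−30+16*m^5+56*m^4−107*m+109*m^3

Trying the rational-root candidates, m = −2 is a root, so (m+2) is a factor; dividing leaves 16*m^4+24*m^3+61*m^2−46*m−15.
Next, m = 3/4 is a root, so (4*m−3) divides it; the quotient is 4*m^3+9*m^2+22*m+5.
Then m = −1/4 is a root, so (4*m+1) divides it; the quotient is m^2+2*m+5.
The quadratic m^2+2*m+5 has discriminant −16 < 0 and is irreducible over ℤ.

(4*m+1)*(4*m−3)*(m+2)*(m^2+2*m+5)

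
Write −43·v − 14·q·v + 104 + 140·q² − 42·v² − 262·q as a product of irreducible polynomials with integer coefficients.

Group: 14·q·(10·q − 6·v − 13) + (7·v − 8)·(10·q − 6·v − 13); both groups contain (10·q − 6·v − 13).

(10·q − 6·v − 13)·(14·q + 7·v − 8)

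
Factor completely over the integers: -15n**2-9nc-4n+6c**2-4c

-(15n-6c+4)(n+c)

Group: -n(15n-6c+4) - c(15n-6c+4); both groups contain (15n-6c+4).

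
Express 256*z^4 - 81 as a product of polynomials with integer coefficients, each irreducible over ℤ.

(4*z)⁴ − (3)⁴ = ((4*z)² − (3)²)((4*z)² + (3)²); the first factor splits again, the second (16*z^2 + 9) is irreducible.

(4*z + 3)*(4*z - 3)*(16*z^2 + 9)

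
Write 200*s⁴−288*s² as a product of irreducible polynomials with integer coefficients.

Pull out the common factor 8*s²; 25*s²−36 is a difference of squares.

8*s²*(5*s+6)*(5*s−6)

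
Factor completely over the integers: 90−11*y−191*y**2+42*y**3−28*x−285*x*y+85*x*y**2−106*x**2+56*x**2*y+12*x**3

Group: x*(12*x**2+32*x*y+2*x+21*y**2−y−10) + (2*y−9)*(12*x**2+32*x*y+2*x+21*y**2−y−10); both groups contain (12*x**2+32*x*y+2*x+21*y**2−y−10), so (x+2*y−9) is a factor with cofactor 12*x**2+32*x*y+2*x+21*y**2−y−10.
The cofactor groups again: 12*x**2+32*x*y+2*x+21*y**2−y−10 = 2*x*(6*x+7*y−5) + (3*y+2)*(6*x+7*y−5); both groups contain (6*x+7*y−5), giving (2*x+3*y+2)*(6*x+7*y−5).

(2*x+3*y+2)*(6*x+7*y−5)*(x+2*y−9)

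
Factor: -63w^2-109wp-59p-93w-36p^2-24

Group: -7w(9w+4p+3) + (-9p-8)(9w+4p+3); both groups contain (9w+4p+3).

-(9w+4p+3)(7w+9p+8)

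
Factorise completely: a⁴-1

(a+1)·(a-1)·(a²+1)

Write as (a²)² − (1)², then factor a²-1 once more.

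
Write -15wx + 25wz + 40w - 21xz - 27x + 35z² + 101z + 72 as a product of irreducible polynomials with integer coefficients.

-(3x - 5z - 8)(5w + 7z + 9)

Group: -5w(3x - 5z - 8) + (-7z - 9)(3x - 5z - 8); both groups contain (3x - 5z - 8).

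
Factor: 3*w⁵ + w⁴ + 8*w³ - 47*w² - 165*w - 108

Among the possible rational roots, w = -4/3 is a root, giving the factor (3*w + 4) and quotient w⁴ - w³ + 4*w² - 21*w - 27.
Then w = 3 is a root, so (w - 3) is a factor; dividing leaves w³ + 2*w² + 10*w + 9.
Next, w = -1 is a root, so (w + 1) is a factor; dividing leaves w² + w + 9.
The quadratic w² + w + 9 has discriminant -35 < 0 and is irreducible over ℤ.

(3*w + 4)*(w + 1)*(w - 3)*(w² + w + 9)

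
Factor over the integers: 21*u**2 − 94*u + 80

Need a pair with product 21·80 = 1680 and sum −94: that's −24 and −70.
Split the middle term: 21*u**2 − 24*u − 70*u + 80 = 3*u*(7*u − 8) − 10*(7*u − 8).

(3*u − 10)*(7*u − 8)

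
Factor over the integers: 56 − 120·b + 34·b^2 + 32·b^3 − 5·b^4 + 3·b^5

Among the possible rational roots, b = 2/3 is a root, so (3·b − 2) divides it; the quotient is b^4 − b^3 + 10·b^2 + 18·b − 28.
Then b = 1 is a root, giving the factor (b − 1) and quotient b^3 + 10·b + 28.
Next, b = −2 is a root, so (b + 2) is a factor; dividing leaves b^2 − 2·b + 14.
The quadratic b^2 − 2·b + 14 has discriminant −52 < 0 and is irreducible over ℤ.

(3·b − 2)·(b + 2)·(b − 1)·(b^2 − 2·b + 14)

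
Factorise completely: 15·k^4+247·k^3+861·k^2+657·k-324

(3·k-1)·(5·k+9)·(k+12)·(k+3)

Trying the rational-root candidates, k = -9/5 is a root, giving the factor (5·k+9) and quotient 3·k^3+44·k^2+93·k-36.
Next, k = 1/3 is a root, so (3·k-1) divides it; the quotient is k^2+15·k+36.
The remaining quadratic factors as (k+3)(k+12).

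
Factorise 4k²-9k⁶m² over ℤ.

-k²(3k²m+2)(3k²m-2)

Factor out k² first: what remains is -9k⁴m²+4.
Recognize a difference of squares with the parts 2 and 3k²m.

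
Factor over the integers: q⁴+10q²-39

Substitute u = q² to get a quadratic in u, then factor.
q²-3 is irreducible over ℤ (3 is not a perfect square).
q²+13 is irreducible over ℤ (always positive, so no real roots).

(q²+13)(q²-3)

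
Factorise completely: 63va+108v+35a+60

(7a+12)(9v+5)

Group as (63va+108v) + (35a+60) = 9v(7a+12) + 5(7a+12).
Both groups share the factor (7a+12).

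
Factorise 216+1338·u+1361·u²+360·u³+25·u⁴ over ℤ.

(5·u+1)·(5·u+6)·(u+4)·(u+9)

Testing divisors of the constant over divisors of the leading coefficient, u = -9 is a root, so (u+9) is a factor; dividing leaves 25·u³+135·u²+146·u+24.
Continuing, u = -4 is a root, giving the factor (u+4) and quotient 25·u²+35·u+6.
The remaining quadratic factors as (5·u+6)(5·u+1).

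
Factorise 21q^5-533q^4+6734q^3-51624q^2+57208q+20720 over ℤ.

By the rational root theorem, q = 14 is a root, so (q-14) divides it; the quotient is 21q^4-239q^3+3388q^2-4192q-1480.
Next, q = 5/3 is a root, giving the factor (3q-5) and quotient 7q^3-68q^2+1016q+296.
Next, q = -2/7 is a root, so (7q+2) is a factor; dividing leaves q^2-10q+148.
The quadratic q^2-10q+148 has discriminant -492 < 0 and is irreducible over ℤ.

(3q-5)(7q+2)(q-14)(q^2-10q+148)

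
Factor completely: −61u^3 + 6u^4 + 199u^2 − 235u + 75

Testing divisors of the constant over divisors of the leading coefficient, u = 3 is a root, so (u − 3) divides it; the quotient is 6u^3 − 43u^2 + 70u − 25.
Next, u = 1/2 is a root, so (2u − 1) is a factor; dividing leaves 3u^2 − 20u + 25.
The remaining quadratic factors as (u − 5)(3u − 5).

(2u − 1)(3u − 5)(u − 3)(u − 5)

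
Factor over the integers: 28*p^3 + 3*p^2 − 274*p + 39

By the rational root theorem, p = −13/4 is a root, giving the factor (4*p + 13) and quotient 7*p^2 − 22*p + 3.
The remaining quadratic factors as (p − 3)(7*p − 1).

(4*p + 13)*(7*p − 1)*(p − 3)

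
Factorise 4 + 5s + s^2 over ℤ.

(s + 1)(s + 4)

Two integers with product 4 and sum 5 are 1 and 4.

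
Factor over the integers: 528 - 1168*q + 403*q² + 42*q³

By the rational root theorem, q = 11/6 is a root, so (6*q - 11) is a factor; dividing leaves 7*q² + 80*q - 48.
The remaining quadratic factors as (q + 12)(7*q - 4).

(6*q - 11)*(7*q - 4)*(q + 12)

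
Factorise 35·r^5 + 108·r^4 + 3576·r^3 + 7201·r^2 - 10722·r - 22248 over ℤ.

Testing divisors of the constant over divisors of the leading coefficient, r = 12/7 is a root, so (7·r - 12) is a factor; dividing leaves 5·r^4 + 24·r^3 + 552·r^2 + 1975·r + 1854.
Continuing, r = -9/5 is a root, so (5·r + 9) divides it; the quotient is r^3 + 3·r^2 + 105·r + 206.
Continuing, r = -2 is a root, so (r + 2) is a factor; dividing leaves r^2 + r + 103.
The quadratic r^2 + r + 103 has discriminant -411 < 0 and is irreducible over ℤ.

(5·r + 9)·(7·r - 12)·(r + 2)·(r^2 + r + 103)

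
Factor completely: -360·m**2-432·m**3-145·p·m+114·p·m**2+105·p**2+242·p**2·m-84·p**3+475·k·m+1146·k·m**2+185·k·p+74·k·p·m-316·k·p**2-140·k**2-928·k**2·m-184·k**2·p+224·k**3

(4·k-7·p-9·m)·(7·k+3·p-8·m)·(8·k+4·p-6·m-5)

Group: 8·k·(28·k**2-37·k·p-95·k·m-21·p**2+29·p·m+72·m**2) + (4·p-6·m-5)·(28·k**2-37·k·p-95·k·m-21·p**2+29·p·m+72·m**2); both groups contain (28·k**2-37·k·p-95·k·m-21·p**2+29·p·m+72·m**2), so (8·k+4·p-6·m-5) is a factor with cofactor 28·k**2-37·k·p-95·k·m-21·p**2+29·p·m+72·m**2.
The cofactor groups again: 28·k**2-37·k·p-95·k·m-21·p**2+29·p·m+72·m**2 = 7·k·(4·k-7·p-9·m) + (3·p-8·m)·(4·k-7·p-9·m); both groups contain (4·k-7·p-9·m), giving (7·k+3·p-8·m)·(4·k-7·p-9·m).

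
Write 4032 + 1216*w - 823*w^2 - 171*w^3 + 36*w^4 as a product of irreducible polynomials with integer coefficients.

(3*w + 8)*(3*w - 8)*(4*w + 9)*(w - 7)

Among the possible rational roots, w = -9/4 is a root, giving the factor (4*w + 9) and quotient 9*w^3 - 63*w^2 - 64*w + 448.
Continuing, w = 8/3 is a root, so (3*w - 8) divides it; the quotient is 3*w^2 - 13*w - 56.
The remaining quadratic factors as (w - 7)(3*w + 8).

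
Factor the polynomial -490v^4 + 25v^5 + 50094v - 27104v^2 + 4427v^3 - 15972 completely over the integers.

Trying the rational-root candidates, v = 11 is a root, so (v - 11) divides it; the quotient is 25v^4 - 215v^3 + 2062v^2 - 4422v + 1452.
Then v = 11/5 is a root, giving the factor (5v - 11) and quotient 5v^3 - 32v^2 + 342v - 132.
Continuing, v = 2/5 is a root, so (5v - 2) is a factor; dividing leaves v^2 - 6v + 66.
The quadratic v^2 - 6v + 66 has discriminant -228 < 0 and is irreducible over ℤ.

(5v - 11)(5v - 2)(v - 11)(v^2 - 6v + 66)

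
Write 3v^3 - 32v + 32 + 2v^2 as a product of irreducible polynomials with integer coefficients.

(3v - 4)(v + 4)(v - 2)

Testing divisors of the constant over divisors of the leading coefficient, v = 4/3 is a root, so (3v - 4) is a factor; dividing leaves v^2 + 2v - 8.
The remaining quadratic factors as (v + 4)(v - 2).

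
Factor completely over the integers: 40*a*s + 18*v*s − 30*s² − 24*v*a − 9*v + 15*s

Group: −8*a*(3*v − 5*s) + (6*s − 3)*(3*v − 5*s); both groups contain (3*v − 5*s).

−(3*v − 5*s)*(8*a − 6*s + 3)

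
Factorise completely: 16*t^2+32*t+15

(4*t+3)*(4*t+5)

Need a pair with product 16·15 = 240 and sum 32: that's 20 and 12.
Split the middle term: 16*t^2+20*t + 12*t+15 = 4*t*(4*t+5) + 3*(4*t+5).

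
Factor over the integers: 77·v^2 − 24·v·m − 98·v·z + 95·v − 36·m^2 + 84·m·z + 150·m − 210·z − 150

(7·v − 6·m + 15)·(11·v + 6·m − 14·z − 10)

Group: 7·v·(11·v + 6·m − 14·z − 10) + (−6·m + 15)·(11·v + 6·m − 14·z − 10); both groups contain (11·v + 6·m − 14·z − 10).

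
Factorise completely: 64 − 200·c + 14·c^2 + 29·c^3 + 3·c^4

(3·c − 1)·(c + 4)·(c + 8)·(c − 2)

Testing divisors of the constant over divisors of the leading coefficient, c = −8 is a root, so (c + 8) is a factor; dividing leaves 3·c^3 + 5·c^2 − 26·c + 8.
Continuing, c = 1/3 is a root, so (3·c − 1) is a factor; dividing leaves c^2 + 2·c − 8.
The remaining quadratic factors as (c − 2)(c + 4).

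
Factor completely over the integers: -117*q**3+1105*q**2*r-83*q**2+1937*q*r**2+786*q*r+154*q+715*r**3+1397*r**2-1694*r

-(13*q+13*r-11)*(9*q+5*r+14)*(q-11*r)

Group: q*(-117*q**2-182*q*r-83*q-65*r**2-127*r+154) - 11*r*(-117*q**2-182*q*r-83*q-65*r**2-127*r+154); both groups contain (-117*q**2-182*q*r-83*q-65*r**2-127*r+154), so (q-11*r) is a factor with cofactor -117*q**2-182*q*r-83*q-65*r**2-127*r+154.
The cofactor groups again: -117*q**2-182*q*r-83*q-65*r**2-127*r+154 = -9*q*(13*q+13*r-11) + (-5*r-14)*(13*q+13*r-11); both groups contain (13*q+13*r-11), giving -(9*q+5*r+14)*(13*q+13*r-11).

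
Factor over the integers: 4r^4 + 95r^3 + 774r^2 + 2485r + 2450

Testing divisors of the constant over divisors of the leading coefficient, r = -10 is a root, giving the factor (r + 10) and quotient 4r^3 + 55r^2 + 224r + 245.
Then r = -7/4 is a root, so (4r + 7) divides it; the quotient is r^2 + 12r + 35.
The remaining quadratic factors as (r + 5)(r + 7).

(4r + 7)(r + 10)(r + 5)(r + 7)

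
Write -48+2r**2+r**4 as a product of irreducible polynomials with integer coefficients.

Substitute u = r**2 to get a quadratic in u, then factor.
r**2+8 is irreducible over ℤ (always positive, so no real roots).
r**2-6 is irreducible over ℤ (6 is not a perfect square).

(r**2+8)(r**2-6)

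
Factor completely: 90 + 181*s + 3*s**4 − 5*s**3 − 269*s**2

(3*s + 1)*(s + 9)*(s − 1)*(s − 10)

Trying the rational-root candidates, s = −9 is a root, so (s + 9) divides it; the quotient is 3*s**3 − 32*s**2 + 19*s + 10.
Then s = 10 is a root, so (s − 10) divides it; the quotient is 3*s**2 − 2*s − 1.
The remaining quadratic factors as (3*s + 1)(s − 1).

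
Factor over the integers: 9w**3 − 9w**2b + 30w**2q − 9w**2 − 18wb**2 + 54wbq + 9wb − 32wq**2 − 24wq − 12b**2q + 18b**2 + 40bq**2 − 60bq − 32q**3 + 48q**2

Group: w(9w**2 + 9wb − 6wq − 9w + 6bq − 9b − 8q**2 + 12q) + (−2b + 4q)(9w**2 + 9wb − 6wq − 9w + 6bq − 9b − 8q**2 + 12q); both groups contain (9w**2 + 9wb − 6wq − 9w + 6bq − 9b − 8q**2 + 12q), so (w − 2b + 4q) is a factor with cofactor 9w**2 + 9wb − 6wq − 9w + 6bq − 9b − 8q**2 + 12q.
The cofactor groups again: 9w**2 + 9wb − 6wq − 9w + 6bq − 9b − 8q**2 + 12q = 3w(3w + 2q − 3) + (3b − 4q)(3w + 2q − 3); both groups contain (3w + 2q − 3), giving (3w + 3b − 4q)(3w + 2q − 3).

(w − 2b + 4q)(3w + 2q − 3)(3w + 3b − 4q)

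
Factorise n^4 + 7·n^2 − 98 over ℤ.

(n^2 + 14)·(n^2 − 7)

Substitute u = n^2 to get a quadratic in u, then factor.
n^2 − 7 is irreducible over ℤ (7 is not a perfect square).
n^2 + 14 is irreducible over ℤ (always positive, so no real roots).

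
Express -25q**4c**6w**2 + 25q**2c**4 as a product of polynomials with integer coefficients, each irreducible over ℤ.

-25c**4q**2(qcw + 1)(qcw - 1)

Every term has a factor of 25q**2c**4; factoring it out leaves -q**2c**2w**2 + 1.
Recognize a difference of squares with the parts 1 and qcw.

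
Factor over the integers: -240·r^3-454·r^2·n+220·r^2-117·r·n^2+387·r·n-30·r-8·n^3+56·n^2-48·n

-(5·r+8·n)·(6·r+n-1)·(8·r+n-6)

Group: 6·r·(-40·r^2-69·r·n+30·r-8·n^2+48·n) + (n-1)·(-40·r^2-69·r·n+30·r-8·n^2+48·n); both groups contain (-40·r^2-69·r·n+30·r-8·n^2+48·n), so (6·r+n-1) is a factor with cofactor -40·r^2-69·r·n+30·r-8·n^2+48·n.
The cofactor groups again: -40·r^2-69·r·n+30·r-8·n^2+48·n = -8·r·(5·r+8·n) + (-n+6)·(5·r+8·n); both groups contain (5·r+8·n), giving -(8·r+n-6)·(5·r+8·n).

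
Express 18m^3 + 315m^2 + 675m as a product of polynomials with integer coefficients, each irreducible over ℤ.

9m(2m + 5)(m + 15)

Pull out the common factor 9m, then factor the remaining trinomial.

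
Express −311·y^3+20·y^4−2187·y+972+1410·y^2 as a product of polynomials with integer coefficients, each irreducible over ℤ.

Among the possible rational roots, y = 4 is a root, so (y−4) is a factor; dividing leaves 20·y^3−231·y^2+486·y−243.
Next, y = 9 is a root, so (y−9) divides it; the quotient is 20·y^2−51·y+27.
The remaining quadratic factors as (5·y−9)(4·y−3).

(4·y−3)·(5·y−9)·(y−4)·(y−9)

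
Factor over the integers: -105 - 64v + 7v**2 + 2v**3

(2v + 3)(v + 7)(v - 5)

Testing divisors of the constant over divisors of the leading coefficient, v = 5 is a root, so (v - 5) divides it; the quotient is 2v**2 + 17v + 21.
The remaining quadratic factors as (v + 7)(2v + 3).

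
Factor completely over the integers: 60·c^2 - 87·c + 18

3·(4·c - 1)·(5·c - 6)

Pull out the common factor 3, then factor the remaining trinomial.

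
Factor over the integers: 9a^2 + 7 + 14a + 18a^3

(2a + 1)(9a^2 + 7)

Group as (18a^3 + 14a) + (9a^2 + 7) = 2a(9a^2 + 7) + (9a^2 + 7).
Both groups share the factor (9a^2 + 7).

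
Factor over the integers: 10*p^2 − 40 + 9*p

(2*p + 5)*(5*p − 8)

Need a pair with product 10·(−40) = −400 and sum 9: that's −16 and 25.
Split the middle term: 10*p^2 − 16*p + 25*p − 40 = 2*p*(5*p − 8) + 5*(5*p − 8).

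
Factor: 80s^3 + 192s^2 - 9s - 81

Trying the rational-root candidates, s = -9/4 is a root, so (4s + 9) divides it; the quotient is 20s^2 + 3s - 9.
The remaining quadratic factors as (4s + 3)(5s - 3).

(4s + 3)(4s + 9)(5s - 3)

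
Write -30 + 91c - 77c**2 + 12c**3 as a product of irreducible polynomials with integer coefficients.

By the rational root theorem, c = 2/3 is a root, giving the factor (3c - 2) and quotient 4c**2 - 23c + 15.
The remaining quadratic factors as (4c - 3)(c - 5).

(3c - 2)(4c - 3)(c - 5)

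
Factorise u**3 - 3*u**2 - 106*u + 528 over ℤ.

(u + 11)*(u - 6)*(u - 8)

Among the possible rational roots, u = -11 is a root, giving the factor (u + 11) and quotient u**2 - 14*u + 48.
The remaining quadratic factors as (u - 8)(u - 6).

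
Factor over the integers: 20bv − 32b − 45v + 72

Group as (20bv − 32b) + (−45v + 72) = 4b(5v − 8) − 9(5v − 8).
Both groups share the factor (5v − 8).

(4b − 9)(5v − 8)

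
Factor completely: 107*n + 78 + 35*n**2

(5*n + 6)*(7*n + 13)

Need a pair with product 35·78 = 2730 and sum 107: that's 42 and 65.
Split the middle term: 35*n**2 + 42*n + 65*n + 78 = 7*n*(5*n + 6) + 13*(5*n + 6).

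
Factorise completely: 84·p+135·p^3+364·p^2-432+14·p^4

(2·p+9)·(7·p-6)·(p+2)·(p+4)

Among the possible rational roots, p = 6/7 is a root, so (7·p-6) divides it; the quotient is 2·p^3+21·p^2+70·p+72.
Continuing, p = -4 is a root, giving the factor (p+4) and quotient 2·p^2+13·p+18.
The remaining quadratic factors as (2·p+9)(p+2).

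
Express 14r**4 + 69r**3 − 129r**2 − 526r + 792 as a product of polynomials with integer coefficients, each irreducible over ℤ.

Testing divisors of the constant over divisors of the leading coefficient, r = 11/7 is a root, so (7r − 11) is a factor; dividing leaves 2r**3 + 13r**2 + 2r − 72.
Next, r = −9/2 is a root, giving the factor (2r + 9) and quotient r**2 + 2r − 8.
The remaining quadratic factors as (r − 2)(r + 4).

(2r + 9)(7r − 11)(r + 4)(r − 2)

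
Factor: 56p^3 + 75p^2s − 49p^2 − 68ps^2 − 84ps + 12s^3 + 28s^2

Group: p(56p^2 − 37ps − 49p + 6s^2 + 14s) + 2s(56p^2 − 37ps − 49p + 6s^2 + 14s); both groups contain (56p^2 − 37ps − 49p + 6s^2 + 14s), so (p + 2s) is a factor with cofactor 56p^2 − 37ps − 49p + 6s^2 + 14s.
The cofactor groups again: 56p^2 − 37ps − 49p + 6s^2 + 14s = 8p(7p − 2s) + (−3s − 7)(7p − 2s); both groups contain (7p − 2s), giving (8p − 3s − 7)(7p − 2s).

(7p − 2s)(8p − 3s − 7)(p + 2s)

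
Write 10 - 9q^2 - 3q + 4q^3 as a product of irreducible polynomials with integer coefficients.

(4q - 5)(q + 1)(q - 2)

Testing divisors of the constant over divisors of the leading coefficient, q = 5/4 is a root, so (4q - 5) divides it; the quotient is q^2 - q - 2.
The remaining quadratic factors as (q + 1)(q - 2).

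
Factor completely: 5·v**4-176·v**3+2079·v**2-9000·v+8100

(5·v-6)·(v-10)·(v-15)·(v-9)

Testing divisors of the constant over divisors of the leading coefficient, v = 15 is a root, so (v-15) is a factor; dividing leaves 5·v**3-101·v**2+564·v-540.
Continuing, v = 10 is a root, giving the factor (v-10) and quotient 5·v**2-51·v+54.
The remaining quadratic factors as (v-9)(5·v-6).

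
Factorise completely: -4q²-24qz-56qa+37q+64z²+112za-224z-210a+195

-(q+8z+14a-13)(4q-8z+15)

Group: -4q(q+8z+14a-13) + (8z-15)(q+8z+14a-13); both groups contain (q+8z+14a-13).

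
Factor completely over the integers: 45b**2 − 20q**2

5(3b + 2q)(3b − 2q)

Factor out 5, leaving 9b**2 − 4q**2, which is a difference of two squares.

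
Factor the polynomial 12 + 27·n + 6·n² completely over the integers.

Pull out the common factor 3, then factor the remaining trinomial.

3·(2·n + 1)·(n + 4)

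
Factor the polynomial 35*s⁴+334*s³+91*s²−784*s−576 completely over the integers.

Trying the rational-root candidates, s = −8/7 is a root, giving the factor (7*s+8) and quotient 5*s³+42*s²−35*s−72.
Continuing, s = −1 is a root, so (s+1) divides it; the quotient is 5*s²+37*s−72.
The remaining quadratic factors as (s+9)(5*s−8).

(5*s−8)*(7*s+8)*(s+1)*(s+9)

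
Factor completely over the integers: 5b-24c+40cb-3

Group as (40cb-24c) + (5b-3) = 8c(5b-3) + (5b-3).
Both groups share the factor (5b-3).

(5b-3)(8c+1)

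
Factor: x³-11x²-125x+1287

(x+11)(x-13)(x-9)

Testing divisors of the constant over divisors of the leading coefficient, x = -11 is a root, so (x+11) is a factor; dividing leaves x²-22x+117.
The remaining quadratic factors as (x-13)(x-9).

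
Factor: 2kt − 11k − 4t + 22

Group as (2kt − 11k) + (−4t + 22) = k(2t − 11) − 2(2t − 11).
Both groups share the factor (2t − 11).

(2t − 11)(k − 2)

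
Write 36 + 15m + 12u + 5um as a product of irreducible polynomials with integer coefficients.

(5m + 12)(u + 3)

Group as (5um + 12u) + (15m + 36) = u(5m + 12) + 3(5m + 12).
Both groups share the factor (5m + 12).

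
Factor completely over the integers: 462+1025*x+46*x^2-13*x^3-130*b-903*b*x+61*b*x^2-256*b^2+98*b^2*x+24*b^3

(4*b+13*x+6)*(6*b-x-7)*(b+x-11)

Group: 6*b*(4*b^2+17*b*x-38*b+13*x^2-137*x-66) + (-x-7)*(4*b^2+17*b*x-38*b+13*x^2-137*x-66); both groups contain (4*b^2+17*b*x-38*b+13*x^2-137*x-66), so (6*b-x-7) is a factor with cofactor 4*b^2+17*b*x-38*b+13*x^2-137*x-66.
The cofactor groups again: 4*b^2+17*b*x-38*b+13*x^2-137*x-66 = 4*b*(b+x-11) + (13*x+6)*(b+x-11); both groups contain (b+x-11), giving (4*b+13*x+6)*(b+x-11).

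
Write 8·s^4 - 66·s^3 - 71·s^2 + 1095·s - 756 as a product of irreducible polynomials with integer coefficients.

(2·s - 9)·(4·s - 3)·(s + 4)·(s - 7)

Testing divisors of the constant over divisors of the leading coefficient, s = 3/4 is a root, so (4·s - 3) divides it; the quotient is 2·s^3 - 15·s^2 - 29·s + 252.
Next, s = 9/2 is a root, so (2·s - 9) divides it; the quotient is s^2 - 3·s - 28.
The remaining quadratic factors as (s + 4)(s - 7).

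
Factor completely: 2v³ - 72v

Every term has a factor of 2v. Then v² - 36 = (v)² − (6)².

2v(v + 6)(v - 6)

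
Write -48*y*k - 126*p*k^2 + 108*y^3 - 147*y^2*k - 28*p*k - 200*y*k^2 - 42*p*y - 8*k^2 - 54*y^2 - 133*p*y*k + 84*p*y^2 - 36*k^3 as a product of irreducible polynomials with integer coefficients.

(4*y - 9*k - 2)*(3*y + 2*k)*(7*p + 9*y + 2*k)

Group: 3*y*(28*p*y - 63*p*k - 14*p + 36*y^2 - 73*y*k - 18*y - 18*k^2 - 4*k) + 2*k*(28*p*y - 63*p*k - 14*p + 36*y^2 - 73*y*k - 18*y - 18*k^2 - 4*k); both groups contain (28*p*y - 63*p*k - 14*p + 36*y^2 - 73*y*k - 18*y - 18*k^2 - 4*k), so (3*y + 2*k) is a factor with cofactor 28*p*y - 63*p*k - 14*p + 36*y^2 - 73*y*k - 18*y - 18*k^2 - 4*k.
The cofactor groups again: 28*p*y - 63*p*k - 14*p + 36*y^2 - 73*y*k - 18*y - 18*k^2 - 4*k = 4*y*(7*p + 9*y + 2*k) + (-9*k - 2)*(7*p + 9*y + 2*k); both groups contain (7*p + 9*y + 2*k), giving (4*y - 9*k - 2)*(7*p + 9*y + 2*k).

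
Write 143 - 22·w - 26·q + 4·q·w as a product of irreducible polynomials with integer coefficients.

Group as (4·q·w - 26·q) + (-22·w + 143) = 2·q·(2·w - 13) - 11·(2·w - 13).
Both groups share the factor (2·w - 13).

(2·q - 11)·(2·w - 13)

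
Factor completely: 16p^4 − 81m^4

(2p)⁴ − (3m)⁴ = ((2p)² − (3m)²)((2p)² + (3m)²); the first factor splits again, the second (4p^2 + 9m^2) is irreducible.

(2p − 3m)(2p + 3m)(4p^2 + 9m^2)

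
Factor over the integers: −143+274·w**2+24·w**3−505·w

(4·w+1)·(6·w−11)·(w+13)

Among the possible rational roots, w = 11/6 is a root, so (6·w−11) divides it; the quotient is 4·w**2+53·w+13.
The remaining quadratic factors as (4·w+1)(w+13).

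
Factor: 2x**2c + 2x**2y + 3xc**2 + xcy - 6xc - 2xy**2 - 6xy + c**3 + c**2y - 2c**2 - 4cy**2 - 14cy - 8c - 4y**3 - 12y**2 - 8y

(2x + c + 2y + 2)(x + c - 2y - 4)(c + y)

Group: x(2xc + 2xy + c**2 + 3cy + 2c + 2y**2 + 2y) + (c - 2y - 4)(2xc + 2xy + c**2 + 3cy + 2c + 2y**2 + 2y); both groups contain (2xc + 2xy + c**2 + 3cy + 2c + 2y**2 + 2y), so (x + c - 2y - 4) is a factor with cofactor 2xc + 2xy + c**2 + 3cy + 2c + 2y**2 + 2y.
The cofactor groups again: 2xc + 2xy + c**2 + 3cy + 2c + 2y**2 + 2y = c(2x + c + 2y + 2) + y(2x + c + 2y + 2); both groups contain (2x + c + 2y + 2), giving (c + y)(2x + c + 2y + 2).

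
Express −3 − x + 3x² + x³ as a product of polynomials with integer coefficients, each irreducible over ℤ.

(x + 1)(x + 3)(x − 1)

By the rational root theorem, x = −3 is a root, so (x + 3) is a factor; dividing leaves x² − 1.
The remaining quadratic factors as (x − 1)(x + 1).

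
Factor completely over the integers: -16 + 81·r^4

Difference of squares twice: with A = 3·r and B = 2, A⁴ − B⁴ = (A² − B²)(A² + B²), and A² − B² factors again.

(3·r + 2)·(3·r - 2)·(9·r^2 + 4)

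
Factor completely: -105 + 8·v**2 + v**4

Substitute u = v**2 to get a quadratic in u, then factor.
v**2 - 7 is irreducible over ℤ (7 is not a perfect square).
v**2 + 15 is irreducible over ℤ (always positive, so no real roots).

(v**2 + 15)·(v**2 - 7)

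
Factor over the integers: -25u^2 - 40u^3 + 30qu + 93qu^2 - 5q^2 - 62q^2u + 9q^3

Group: 9q(q^2 - 6qu + 5u^2) + (-8u - 5)(q^2 - 6qu + 5u^2); both groups contain (q^2 - 6qu + 5u^2), so (9q - 8u - 5) is a factor with cofactor q^2 - 6qu + 5u^2.
The cofactor groups again: q^2 - 6qu + 5u^2 = q(q - u) - 5u(q - u); both groups contain (q - u), giving (q - 5u)(q - u).

(9q - 8u - 5)(q - 5u)(q - u)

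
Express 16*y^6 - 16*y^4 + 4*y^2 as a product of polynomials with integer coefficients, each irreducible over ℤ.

4*y^2*(2*y^2 - 1)^2

Pull out the common factor 4*y^2, leaving 4*y^4 - 4*y^2 + 1.
Recognize a perfect-square trinomial with the parts 2*y^2 and 1.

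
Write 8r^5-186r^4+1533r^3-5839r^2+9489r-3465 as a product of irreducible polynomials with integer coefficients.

Trying the rational-root candidates, r = 1/2 is a root, giving the factor (2r-1) and quotient 4r^4-91r^3+721r^2-2559r+3465.
Then r = 15/4 is a root, so (4r-15) divides it; the quotient is r^3-19r^2+109r-231.
Continuing, r = 11 is a root, so (r-11) divides it; the quotient is r^2-8r+21.
The quadratic r^2-8r+21 has discriminant -20 < 0 and is irreducible over ℤ.

(2r-1)(4r-15)(r-11)(r^2-8r+21)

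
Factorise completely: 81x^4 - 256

(3x)⁴ − (4)⁴ = ((3x)² − (4)²)((3x)² + (4)²); the first factor splits again, the second (9x^2 + 16) is irreducible.

(3x + 4)(3x - 4)(9x^2 + 16)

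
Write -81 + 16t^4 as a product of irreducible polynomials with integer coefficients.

(2t + 3)(2t - 3)(4t^2 + 9)

Difference of squares twice: with A = 2t and B = 3, A⁴ − B⁴ = (A² − B²)(A² + B²), and A² − B² factors again.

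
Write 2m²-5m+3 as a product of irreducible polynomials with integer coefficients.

Need a pair with product 2·3 = 6 and sum -5: that's -2 and -3.
Split the middle term: 2m²-2m - 3m+3 = 2m(m-1) - 3(m-1).

(2m-3)(m-1)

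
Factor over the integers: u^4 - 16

Substitute w = u^2 to get a quadratic in w, then factor.
u^2 + 4 is irreducible over ℤ (sum of squares).
u^2 - 4 is a difference of squares.

(u + 2)*(u - 2)*(u^2 + 4)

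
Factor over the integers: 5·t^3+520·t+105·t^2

5·t·(t+13)·(t+8)

Pull out the common factor 5·t, then factor the remaining trinomial.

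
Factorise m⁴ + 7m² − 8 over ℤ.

Substitute u = m² to get a quadratic in u, then factor.
m² − 1 is a difference of squares.
m² + 8 is irreducible over ℤ (always positive, so no real roots).

(m + 1)(m − 1)(m² + 8)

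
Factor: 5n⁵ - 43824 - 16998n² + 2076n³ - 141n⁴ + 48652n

By the rational root theorem, n = 2 is a root, so (n - 2) divides it; the quotient is 5n⁴ - 131n³ + 1814n² - 13370n + 21912.
Then n = 11/5 is a root, so (5n - 11) divides it; the quotient is n³ - 24n² + 310n - 1992.
Next, n = 12 is a root, so (n - 12) divides it; the quotient is n² - 12n + 166.
The quadratic n² - 12n + 166 has discriminant -520 < 0 and is irreducible over ℤ.

(5n - 11)(n - 12)(n - 2)(n² - 12n + 166)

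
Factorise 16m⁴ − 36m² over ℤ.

4m²(2m + 3)(2m − 3)

Every term has a factor of 4m²; factoring it out leaves 4m² − 9.
Recognize a difference of squares with the parts 2m and 3.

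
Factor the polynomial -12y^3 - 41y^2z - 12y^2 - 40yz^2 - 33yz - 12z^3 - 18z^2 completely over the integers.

-(3y + 2z + 3)(4y + 3z)(y + 2z)

Group: 4y(-3y^2 - 8yz - 3y - 4z^2 - 6z) + 3z(-3y^2 - 8yz - 3y - 4z^2 - 6z); both groups contain (-3y^2 - 8yz - 3y - 4z^2 - 6z), so (4y + 3z) is a factor with cofactor -3y^2 - 8yz - 3y - 4z^2 - 6z.
The cofactor groups again: -3y^2 - 8yz - 3y - 4z^2 - 6z = -y(3y + 2z + 3) - 2z(3y + 2z + 3); both groups contain (3y + 2z + 3), giving -(y + 2z)(3y + 2z + 3).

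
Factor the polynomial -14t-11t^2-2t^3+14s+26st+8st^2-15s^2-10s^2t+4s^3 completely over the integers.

(4s-2t-7)(s-t)(s-t-2)

Group: s(4s^2-6st-7s+2t^2+7t) + (-t-2)(4s^2-6st-7s+2t^2+7t); both groups contain (4s^2-6st-7s+2t^2+7t), so (s-t-2) is a factor with cofactor 4s^2-6st-7s+2t^2+7t.
The cofactor groups again: 4s^2-6st-7s+2t^2+7t = s(4s-2t-7) - t(4s-2t-7); both groups contain (4s-2t-7), giving (s-t)(4s-2t-7).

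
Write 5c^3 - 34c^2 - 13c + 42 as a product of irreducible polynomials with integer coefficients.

(5c + 6)(c - 1)(c - 7)

Testing divisors of the constant over divisors of the leading coefficient, c = -6/5 is a root, so (5c + 6) is a factor; dividing leaves c^2 - 8c + 7.
The remaining quadratic factors as (c - 1)(c - 7).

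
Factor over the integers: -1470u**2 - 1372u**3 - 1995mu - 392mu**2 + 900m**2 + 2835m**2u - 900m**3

-(12m + 7u)(15m - 14u - 15)(5m - 14u)

Group: 12m(-75m**2 + 280mu + 75m - 196u**2 - 210u) + 7u(-75m**2 + 280mu + 75m - 196u**2 - 210u); both groups contain (-75m**2 + 280mu + 75m - 196u**2 - 210u), so (12m + 7u) is a factor with cofactor -75m**2 + 280mu + 75m - 196u**2 - 210u.
The cofactor groups again: -75m**2 + 280mu + 75m - 196u**2 - 210u = -15m(5m - 14u) + (14u + 15)(5m - 14u); both groups contain (5m - 14u), giving -(15m - 14u - 15)(5m - 14u).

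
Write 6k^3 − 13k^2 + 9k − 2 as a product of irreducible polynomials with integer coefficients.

By the rational root theorem, k = 1 is a root, giving the factor (k − 1) and quotient 6k^2 − 7k + 2.
The remaining quadratic factors as (2k − 1)(3k − 2).

(2k − 1)(3k − 2)(k − 1)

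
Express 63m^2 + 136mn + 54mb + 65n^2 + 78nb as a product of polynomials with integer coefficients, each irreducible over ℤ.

(7m + 5n + 6b)(9m + 13n)

Group: 9m(7m + 5n + 6b) + 13n(7m + 5n + 6b); both groups contain (7m + 5n + 6b).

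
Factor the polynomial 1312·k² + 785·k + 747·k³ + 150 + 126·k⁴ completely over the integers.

By the rational root theorem, k = -1/2 is a root, giving the factor (2·k + 1) and quotient 63·k³ + 342·k² + 485·k + 150.
Continuing, k = -10/3 is a root, giving the factor (3·k + 10) and quotient 21·k² + 44·k + 15.
The remaining quadratic factors as (7·k + 3)(3·k + 5).

(2·k + 1)·(3·k + 10)·(3·k + 5)·(7·k + 3)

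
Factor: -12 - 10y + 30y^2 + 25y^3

(5y + 6)(5y^2 - 2)

Group as (25y^3 - 10y) + (30y^2 - 12) = 5y(5y^2 - 2) + 6(5y^2 - 2).
Both groups share the factor (5y^2 - 2).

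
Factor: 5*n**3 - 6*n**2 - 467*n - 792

(5*n + 9)*(n + 8)*(n - 11)

Among the possible rational roots, n = -9/5 is a root, so (5*n + 9) is a factor; dividing leaves n**2 - 3*n - 88.
The remaining quadratic factors as (n - 11)(n + 8).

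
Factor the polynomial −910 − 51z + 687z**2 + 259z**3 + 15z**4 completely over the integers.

Among the possible rational roots, z = −13/5 is a root, so (5z + 13) divides it; the quotient is 3z**3 + 44z**2 + 23z − 70.
Continuing, z = 1 is a root, so (z − 1) is a factor; dividing leaves 3z**2 + 47z + 70.
The remaining quadratic factors as (3z + 5)(z + 14).

(3z + 5)(5z + 13)(z + 14)(z − 1)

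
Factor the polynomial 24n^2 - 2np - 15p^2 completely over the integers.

Group: 4n(6n - 5p) + 3p(6n - 5p); both groups contain (6n - 5p).

(4n + 3p)(6n - 5p)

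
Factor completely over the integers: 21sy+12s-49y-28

Group as (21sy+12s) + (-49y-28) = 3s(7y+4) - 7(7y+4).
Both groups share the factor (7y+4).

(3s-7)(7y+4)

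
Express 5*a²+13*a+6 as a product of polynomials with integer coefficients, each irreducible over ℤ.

Need a pair with product 5·6 = 30 and sum 13: that's 10 and 3.
Split the middle term: 5*a²+10*a + 3*a+6 = 5*a*(a+2) + 3*(a+2).

(5*a+3)*(a+2)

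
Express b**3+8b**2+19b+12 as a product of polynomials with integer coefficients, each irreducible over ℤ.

Testing divisors of the constant over divisors of the leading coefficient, b = -1 is a root, so (b+1) is a factor; dividing leaves b**2+7b+12.
The remaining quadratic factors as (b+4)(b+3).

(b+1)(b+3)(b+4)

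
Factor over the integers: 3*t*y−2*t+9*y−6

(3*y−2)*(t+3)

Group as (3*t*y−2*t) + (9*y−6) = t*(3*y−2) + 3*(3*y−2).
Both groups share the factor (3*y−2).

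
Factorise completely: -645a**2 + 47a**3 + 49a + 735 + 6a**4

Testing divisors of the constant over divisors of the leading coefficient, a = -1 is a root, giving the factor (a + 1) and quotient 6a**3 + 41a**2 - 686a + 735.
Then a = 7 is a root, giving the factor (a - 7) and quotient 6a**2 + 83a - 105.
The remaining quadratic factors as (a + 15)(6a - 7).

(6a - 7)(a + 1)(a + 15)(a - 7)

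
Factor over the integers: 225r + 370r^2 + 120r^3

Pull out the common factor 5r, then factor the remaining trinomial.

5r(4r + 9)(6r + 5)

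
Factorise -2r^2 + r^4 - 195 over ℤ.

(r^2 + 13)(r^2 - 15)

Substitute u = r^2 to get a quadratic in u, then factor.
r^2 + 13 is irreducible over ℤ (always positive, so no real roots).
r^2 - 15 is irreducible over ℤ (15 is not a perfect square).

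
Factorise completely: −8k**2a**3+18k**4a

Every term has a factor of 2k**2a. Then 9k**2−4a**2 = (3k)² − (2a)².

2ak**2(3k−2a)(3k+2a)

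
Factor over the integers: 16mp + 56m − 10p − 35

Group as (16mp + 56m) + (−10p − 35) = 8m(2p + 7) − 5(2p + 7).
Both groups share the factor (2p + 7).

(2p + 7)(8m − 5)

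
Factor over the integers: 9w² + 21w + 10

Need a pair with product 9·10 = 90 and sum 21: that's 15 and 6.
Split the middle term: 9w² + 15w + 6w + 10 = 3w(3w + 5) + 2(3w + 5).

(3w + 2)(3w + 5)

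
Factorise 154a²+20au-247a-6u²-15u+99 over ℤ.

Group: 14a(11a+3u-9) + (-2u-11)(11a+3u-9); both groups contain (11a+3u-9).

(11a+3u-9)(14a-2u-11)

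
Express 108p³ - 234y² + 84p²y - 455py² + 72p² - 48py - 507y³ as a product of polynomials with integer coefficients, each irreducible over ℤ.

Group: 2p(54p² - 39py + 36p - 169y² - 78y) + 3y(54p² - 39py + 36p - 169y² - 78y); both groups contain (54p² - 39py + 36p - 169y² - 78y), so (2p + 3y) is a factor with cofactor 54p² - 39py + 36p - 169y² - 78y.
The cofactor groups again: 54p² - 39py + 36p - 169y² - 78y = 9p(6p - 13y) + (13y + 6)(6p - 13y); both groups contain (6p - 13y), giving (9p + 13y + 6)(6p - 13y).

(2p + 3y)(6p - 13y)(9p + 13y + 6)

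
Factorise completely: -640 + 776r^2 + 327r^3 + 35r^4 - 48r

Testing divisors of the constant over divisors of the leading coefficient, r = 4/5 is a root, so (5r - 4) is a factor; dividing leaves 7r^3 + 71r^2 + 212r + 160.
Continuing, r = -8/7 is a root, so (7r + 8) is a factor; dividing leaves r^2 + 9r + 20.
The remaining quadratic factors as (r + 5)(r + 4).

(5r - 4)(7r + 8)(r + 4)(r + 5)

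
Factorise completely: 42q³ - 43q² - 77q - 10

Testing divisors of the constant over divisors of the leading coefficient, q = 2 is a root, giving the factor (q - 2) and quotient 42q² + 41q + 5.
The remaining quadratic factors as (6q + 5)(7q + 1).

(6q + 5)(7q + 1)(q - 2)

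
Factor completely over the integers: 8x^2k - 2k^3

Every term has a factor of 2k. Then 4x^2 - k^2 = (2x)² − (k)².

2k(2x - k)(2x + k)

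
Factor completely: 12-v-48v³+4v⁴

Group as (4v⁴-v) + (-48v³+12) = v(4v³-1) - 12(4v³-1).
Both groups share the factor (4v³-1).

(v-12)(4v³-1)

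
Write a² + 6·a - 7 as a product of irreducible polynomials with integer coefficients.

Two integers with product -7 and sum 6 are 7 and -1.

(a + 7)·(a - 1)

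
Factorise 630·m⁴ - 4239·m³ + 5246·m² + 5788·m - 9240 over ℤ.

Trying the rational-root candidates, m = 10/7 is a root, so (7·m - 10) is a factor; dividing leaves 90·m³ - 477·m² + 68·m + 924.
Then m = -6/5 is a root, so (5·m + 6) divides it; the quotient is 18·m² - 117·m + 154.
The remaining quadratic factors as (6·m - 11)(3·m - 14).

(3·m - 14)·(5·m + 6)·(6·m - 11)·(7·m - 10)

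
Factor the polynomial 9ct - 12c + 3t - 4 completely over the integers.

Group as (9ct - 12c) + (3t - 4) = 3c(3t - 4) + (3t - 4).
Both groups share the factor (3t - 4).

(3c + 1)(3t - 4)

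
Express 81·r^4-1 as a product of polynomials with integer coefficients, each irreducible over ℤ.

(3·r+1)·(3·r-1)·(9·r^2+1)

Write as (9·r^2)² − (1)², then factor 9·r^2-1 once more.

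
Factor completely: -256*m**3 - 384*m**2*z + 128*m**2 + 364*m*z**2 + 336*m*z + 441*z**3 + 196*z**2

-(4*m + 7*z)*(8*m + 7*z)*(8*m - 9*z - 4)

Group: 8*m*(-32*m**2 - 20*m*z + 16*m + 63*z**2 + 28*z) + 7*z*(-32*m**2 - 20*m*z + 16*m + 63*z**2 + 28*z); both groups contain (-32*m**2 - 20*m*z + 16*m + 63*z**2 + 28*z), so (8*m + 7*z) is a factor with cofactor -32*m**2 - 20*m*z + 16*m + 63*z**2 + 28*z.
The cofactor groups again: -32*m**2 - 20*m*z + 16*m + 63*z**2 + 28*z = -8*m*(4*m + 7*z) + (9*z + 4)*(4*m + 7*z); both groups contain (4*m + 7*z), giving -(8*m - 9*z - 4)*(4*m + 7*z).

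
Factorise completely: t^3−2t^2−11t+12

(t+3)(t−1)(t−4)

By the rational root theorem, t = −3 is a root, so (t+3) is a factor; dividing leaves t^2−5t+4.
The remaining quadratic factors as (t−1)(t−4).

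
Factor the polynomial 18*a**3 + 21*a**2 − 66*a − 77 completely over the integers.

Group as (18*a**3 − 66*a) + (21*a**2 − 77) = 6*a*(3*a**2 − 11) + 7*(3*a**2 − 11).
Both groups share the factor (3*a**2 − 11).

(6*a + 7)*(3*a**2 − 11)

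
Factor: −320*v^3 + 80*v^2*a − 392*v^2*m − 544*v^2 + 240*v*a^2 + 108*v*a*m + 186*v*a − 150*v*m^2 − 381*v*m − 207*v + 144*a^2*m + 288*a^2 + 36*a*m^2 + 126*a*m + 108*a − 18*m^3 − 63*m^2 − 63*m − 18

−(8*v − 8*a + 2*m + 1)*(5*v + 3*m + 6)*(8*v + 6*a + 3*m + 3)

Group: 8*v*(−40*v^2 + 40*v*a − 34*v*m − 53*v + 24*a*m + 48*a − 6*m^2 − 15*m − 6) + (6*a + 3*m + 3)*(−40*v^2 + 40*v*a − 34*v*m − 53*v + 24*a*m + 48*a − 6*m^2 − 15*m − 6); both groups contain (−40*v^2 + 40*v*a − 34*v*m − 53*v + 24*a*m + 48*a − 6*m^2 − 15*m − 6), so (8*v + 6*a + 3*m + 3) is a factor with cofactor −40*v^2 + 40*v*a − 34*v*m − 53*v + 24*a*m + 48*a − 6*m^2 − 15*m − 6.
The cofactor groups again: −40*v^2 + 40*v*a − 34*v*m − 53*v + 24*a*m + 48*a − 6*m^2 − 15*m − 6 = −8*v*(5*v + 3*m + 6) + (8*a − 2*m − 1)*(5*v + 3*m + 6); both groups contain (5*v + 3*m + 6), giving −(8*v − 8*a + 2*m + 1)*(5*v + 3*m + 6).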